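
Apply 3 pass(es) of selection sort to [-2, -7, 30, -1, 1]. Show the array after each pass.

Pass 1: Select minimum -7 at index 1, swap -> [-7, -2, 30, -1, 1]
Pass 2: Select minimum -2 at index 1, swap -> [-7, -2, 30, -1, 1]
Pass 3: Select minimum -1 at index 3, swap -> [-7, -2, -1, 30, 1]


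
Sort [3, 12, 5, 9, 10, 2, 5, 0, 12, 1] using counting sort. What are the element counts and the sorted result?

Count array: [1, 1, 1, 1, 0, 2, 0, 0, 0, 1, 1, 0, 2]
(count[i] = number of elements equal to i)
Cumulative count: [1, 2, 3, 4, 4, 6, 6, 6, 6, 7, 8, 8, 10]
Sorted: [0, 1, 2, 3, 5, 5, 9, 10, 12, 12]


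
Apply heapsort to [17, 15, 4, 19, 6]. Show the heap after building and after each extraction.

Build heap: [19, 17, 4, 15, 6]
Extract 19: [17, 15, 4, 6, 19]
Extract 17: [15, 6, 4, 17, 19]
Extract 15: [6, 4, 15, 17, 19]
Extract 6: [4, 6, 15, 17, 19]


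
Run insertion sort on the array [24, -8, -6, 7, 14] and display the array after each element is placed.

First element 24 is already 'sorted'
Insert -8: shifted 1 elements -> [-8, 24, -6, 7, 14]
Insert -6: shifted 1 elements -> [-8, -6, 24, 7, 14]
Insert 7: shifted 1 elements -> [-8, -6, 7, 24, 14]
Insert 14: shifted 1 elements -> [-8, -6, 7, 14, 24]


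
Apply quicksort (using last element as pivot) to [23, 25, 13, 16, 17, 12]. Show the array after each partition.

Partition 1: pivot=12 at index 0 -> [12, 25, 13, 16, 17, 23]
Partition 2: pivot=23 at index 4 -> [12, 13, 16, 17, 23, 25]
Partition 3: pivot=17 at index 3 -> [12, 13, 16, 17, 23, 25]
Partition 4: pivot=16 at index 2 -> [12, 13, 16, 17, 23, 25]


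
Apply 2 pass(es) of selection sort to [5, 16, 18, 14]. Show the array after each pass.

Pass 1: Select minimum 5 at index 0, swap -> [5, 16, 18, 14]
Pass 2: Select minimum 14 at index 3, swap -> [5, 14, 18, 16]


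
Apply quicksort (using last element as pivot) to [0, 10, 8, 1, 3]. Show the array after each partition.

Partition 1: pivot=3 at index 2 -> [0, 1, 3, 10, 8]
Partition 2: pivot=1 at index 1 -> [0, 1, 3, 10, 8]
Partition 3: pivot=8 at index 3 -> [0, 1, 3, 8, 10]


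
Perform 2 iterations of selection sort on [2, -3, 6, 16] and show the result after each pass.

Pass 1: Select minimum -3 at index 1, swap -> [-3, 2, 6, 16]
Pass 2: Select minimum 2 at index 1, swap -> [-3, 2, 6, 16]


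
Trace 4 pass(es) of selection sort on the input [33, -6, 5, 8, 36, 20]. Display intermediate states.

Pass 1: Select minimum -6 at index 1, swap -> [-6, 33, 5, 8, 36, 20]
Pass 2: Select minimum 5 at index 2, swap -> [-6, 5, 33, 8, 36, 20]
Pass 3: Select minimum 8 at index 3, swap -> [-6, 5, 8, 33, 36, 20]
Pass 4: Select minimum 20 at index 5, swap -> [-6, 5, 8, 20, 36, 33]


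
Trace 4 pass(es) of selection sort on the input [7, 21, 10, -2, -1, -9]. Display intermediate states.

Pass 1: Select minimum -9 at index 5, swap -> [-9, 21, 10, -2, -1, 7]
Pass 2: Select minimum -2 at index 3, swap -> [-9, -2, 10, 21, -1, 7]
Pass 3: Select minimum -1 at index 4, swap -> [-9, -2, -1, 21, 10, 7]
Pass 4: Select minimum 7 at index 5, swap -> [-9, -2, -1, 7, 10, 21]


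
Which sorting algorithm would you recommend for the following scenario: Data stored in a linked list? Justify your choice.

Best choice: Merge sort
Reason: Merge sort doesn't require random access; can be done in O(1) extra space for linked lists


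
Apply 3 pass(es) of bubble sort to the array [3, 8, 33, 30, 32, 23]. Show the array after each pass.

After pass 1: [3, 8, 30, 32, 23, 33] (3 swaps)
After pass 2: [3, 8, 30, 23, 32, 33] (1 swaps)
After pass 3: [3, 8, 23, 30, 32, 33] (1 swaps)
Total swaps: 5


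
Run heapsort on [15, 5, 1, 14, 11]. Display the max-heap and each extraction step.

Build heap: [15, 14, 1, 5, 11]
Extract 15: [14, 11, 1, 5, 15]
Extract 14: [11, 5, 1, 14, 15]
Extract 11: [5, 1, 11, 14, 15]
Extract 5: [1, 5, 11, 14, 15]


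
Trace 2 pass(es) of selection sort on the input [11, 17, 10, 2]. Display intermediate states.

Pass 1: Select minimum 2 at index 3, swap -> [2, 17, 10, 11]
Pass 2: Select minimum 10 at index 2, swap -> [2, 10, 17, 11]


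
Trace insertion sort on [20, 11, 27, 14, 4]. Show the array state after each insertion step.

First element 20 is already 'sorted'
Insert 11: shifted 1 elements -> [11, 20, 27, 14, 4]
Insert 27: shifted 0 elements -> [11, 20, 27, 14, 4]
Insert 14: shifted 2 elements -> [11, 14, 20, 27, 4]
Insert 4: shifted 4 elements -> [4, 11, 14, 20, 27]


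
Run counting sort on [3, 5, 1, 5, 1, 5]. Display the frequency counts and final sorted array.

Count array: [0, 2, 0, 1, 0, 3]
(count[i] = number of elements equal to i)
Cumulative count: [0, 2, 2, 3, 3, 6]
Sorted: [1, 1, 3, 5, 5, 5]


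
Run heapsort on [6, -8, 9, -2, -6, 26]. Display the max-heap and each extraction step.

Build heap: [26, -2, 9, -8, -6, 6]
Extract 26: [9, -2, 6, -8, -6, 26]
Extract 9: [6, -2, -6, -8, 9, 26]
Extract 6: [-2, -8, -6, 6, 9, 26]
Extract -2: [-6, -8, -2, 6, 9, 26]
Extract -6: [-8, -6, -2, 6, 9, 26]


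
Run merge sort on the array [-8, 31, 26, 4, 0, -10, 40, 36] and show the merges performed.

Divide and conquer:
  Merge [-8] + [31] -> [-8, 31]
  Merge [26] + [4] -> [4, 26]
  Merge [-8, 31] + [4, 26] -> [-8, 4, 26, 31]
  Merge [0] + [-10] -> [-10, 0]
  Merge [40] + [36] -> [36, 40]
  Merge [-10, 0] + [36, 40] -> [-10, 0, 36, 40]
  Merge [-8, 4, 26, 31] + [-10, 0, 36, 40] -> [-10, -8, 0, 4, 26, 31, 36, 40]


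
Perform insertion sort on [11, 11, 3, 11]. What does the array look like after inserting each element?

First element 11 is already 'sorted'
Insert 11: shifted 0 elements -> [11, 11, 3, 11]
Insert 3: shifted 2 elements -> [3, 11, 11, 11]
Insert 11: shifted 0 elements -> [3, 11, 11, 11]


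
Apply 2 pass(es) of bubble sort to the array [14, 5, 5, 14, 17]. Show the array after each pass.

After pass 1: [5, 5, 14, 14, 17] (2 swaps)
After pass 2: [5, 5, 14, 14, 17] (0 swaps)
Total swaps: 2


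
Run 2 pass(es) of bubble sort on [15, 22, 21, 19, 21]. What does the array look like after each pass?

After pass 1: [15, 21, 19, 21, 22] (3 swaps)
After pass 2: [15, 19, 21, 21, 22] (1 swaps)
Total swaps: 4


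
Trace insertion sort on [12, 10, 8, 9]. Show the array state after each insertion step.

First element 12 is already 'sorted'
Insert 10: shifted 1 elements -> [10, 12, 8, 9]
Insert 8: shifted 2 elements -> [8, 10, 12, 9]
Insert 9: shifted 2 elements -> [8, 9, 10, 12]


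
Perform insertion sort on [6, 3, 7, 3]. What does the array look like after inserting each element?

First element 6 is already 'sorted'
Insert 3: shifted 1 elements -> [3, 6, 7, 3]
Insert 7: shifted 0 elements -> [3, 6, 7, 3]
Insert 3: shifted 2 elements -> [3, 3, 6, 7]


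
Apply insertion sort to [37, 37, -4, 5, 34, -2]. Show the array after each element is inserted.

First element 37 is already 'sorted'
Insert 37: shifted 0 elements -> [37, 37, -4, 5, 34, -2]
Insert -4: shifted 2 elements -> [-4, 37, 37, 5, 34, -2]
Insert 5: shifted 2 elements -> [-4, 5, 37, 37, 34, -2]
Insert 34: shifted 2 elements -> [-4, 5, 34, 37, 37, -2]
Insert -2: shifted 4 elements -> [-4, -2, 5, 34, 37, 37]


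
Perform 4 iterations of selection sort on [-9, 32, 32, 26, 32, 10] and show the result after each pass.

Pass 1: Select minimum -9 at index 0, swap -> [-9, 32, 32, 26, 32, 10]
Pass 2: Select minimum 10 at index 5, swap -> [-9, 10, 32, 26, 32, 32]
Pass 3: Select minimum 26 at index 3, swap -> [-9, 10, 26, 32, 32, 32]
Pass 4: Select minimum 32 at index 3, swap -> [-9, 10, 26, 32, 32, 32]


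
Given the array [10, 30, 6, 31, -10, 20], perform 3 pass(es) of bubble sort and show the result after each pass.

After pass 1: [10, 6, 30, -10, 20, 31] (3 swaps)
After pass 2: [6, 10, -10, 20, 30, 31] (3 swaps)
After pass 3: [6, -10, 10, 20, 30, 31] (1 swaps)
Total swaps: 7


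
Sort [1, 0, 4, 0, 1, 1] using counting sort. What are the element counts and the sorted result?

Count array: [2, 3, 0, 0, 1]
(count[i] = number of elements equal to i)
Cumulative count: [2, 5, 5, 5, 6]
Sorted: [0, 0, 1, 1, 1, 4]


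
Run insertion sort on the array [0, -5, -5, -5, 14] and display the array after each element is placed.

First element 0 is already 'sorted'
Insert -5: shifted 1 elements -> [-5, 0, -5, -5, 14]
Insert -5: shifted 1 elements -> [-5, -5, 0, -5, 14]
Insert -5: shifted 1 elements -> [-5, -5, -5, 0, 14]
Insert 14: shifted 0 elements -> [-5, -5, -5, 0, 14]


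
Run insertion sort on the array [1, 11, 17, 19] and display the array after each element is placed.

First element 1 is already 'sorted'
Insert 11: shifted 0 elements -> [1, 11, 17, 19]
Insert 17: shifted 0 elements -> [1, 11, 17, 19]
Insert 19: shifted 0 elements -> [1, 11, 17, 19]


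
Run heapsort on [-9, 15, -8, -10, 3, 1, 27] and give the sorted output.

Build heap: [27, 15, 1, -10, 3, -9, -8]
Extract 27: [15, 3, 1, -10, -8, -9, 27]
Extract 15: [3, -8, 1, -10, -9, 15, 27]
Extract 3: [1, -8, -9, -10, 3, 15, 27]
Extract 1: [-8, -10, -9, 1, 3, 15, 27]
Extract -8: [-9, -10, -8, 1, 3, 15, 27]
Extract -9: [-10, -9, -8, 1, 3, 15, 27]


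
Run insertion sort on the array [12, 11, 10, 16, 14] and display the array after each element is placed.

First element 12 is already 'sorted'
Insert 11: shifted 1 elements -> [11, 12, 10, 16, 14]
Insert 10: shifted 2 elements -> [10, 11, 12, 16, 14]
Insert 16: shifted 0 elements -> [10, 11, 12, 16, 14]
Insert 14: shifted 1 elements -> [10, 11, 12, 14, 16]


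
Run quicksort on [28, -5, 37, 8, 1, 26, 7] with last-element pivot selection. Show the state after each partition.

Partition 1: pivot=7 at index 2 -> [-5, 1, 7, 8, 28, 26, 37]
Partition 2: pivot=1 at index 1 -> [-5, 1, 7, 8, 28, 26, 37]
Partition 3: pivot=37 at index 6 -> [-5, 1, 7, 8, 28, 26, 37]
Partition 4: pivot=26 at index 4 -> [-5, 1, 7, 8, 26, 28, 37]


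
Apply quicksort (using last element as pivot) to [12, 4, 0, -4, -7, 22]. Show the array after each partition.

Partition 1: pivot=22 at index 5 -> [12, 4, 0, -4, -7, 22]
Partition 2: pivot=-7 at index 0 -> [-7, 4, 0, -4, 12, 22]
Partition 3: pivot=12 at index 4 -> [-7, 4, 0, -4, 12, 22]
Partition 4: pivot=-4 at index 1 -> [-7, -4, 0, 4, 12, 22]
Partition 5: pivot=4 at index 3 -> [-7, -4, 0, 4, 12, 22]


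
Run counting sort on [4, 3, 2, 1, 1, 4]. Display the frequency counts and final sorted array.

Count array: [0, 2, 1, 1, 2]
(count[i] = number of elements equal to i)
Cumulative count: [0, 2, 3, 4, 6]
Sorted: [1, 1, 2, 3, 4, 4]


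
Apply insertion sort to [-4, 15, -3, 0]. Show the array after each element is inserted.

First element -4 is already 'sorted'
Insert 15: shifted 0 elements -> [-4, 15, -3, 0]
Insert -3: shifted 1 elements -> [-4, -3, 15, 0]
Insert 0: shifted 1 elements -> [-4, -3, 0, 15]


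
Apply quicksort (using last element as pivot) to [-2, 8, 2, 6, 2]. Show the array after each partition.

Partition 1: pivot=2 at index 2 -> [-2, 2, 2, 6, 8]
Partition 2: pivot=2 at index 1 -> [-2, 2, 2, 6, 8]
Partition 3: pivot=8 at index 4 -> [-2, 2, 2, 6, 8]


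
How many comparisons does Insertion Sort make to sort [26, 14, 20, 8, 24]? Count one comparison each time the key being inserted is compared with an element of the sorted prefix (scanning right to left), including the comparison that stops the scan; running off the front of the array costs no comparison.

Insert 14: 26 > 14 (shift), reached front = 1 comparison(s) -> [14, 26, 20, 8, 24]
Insert 20: 26 > 20 (shift), 14 <= 20 (stop) = 2 comparison(s) -> [14, 20, 26, 8, 24]
Insert 8: 26 > 8 (shift), 20 > 8 (shift), 14 > 8 (shift), reached front = 3 comparison(s) -> [8, 14, 20, 26, 24]
Insert 24: 26 > 24 (shift), 20 <= 24 (stop) = 2 comparison(s) -> [8, 14, 20, 24, 26]
Total comparisons: 1 + 2 + 3 + 2 = 8


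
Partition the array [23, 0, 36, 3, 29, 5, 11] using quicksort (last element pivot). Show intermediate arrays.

Partition 1: pivot=11 at index 3 -> [0, 3, 5, 11, 29, 36, 23]
Partition 2: pivot=5 at index 2 -> [0, 3, 5, 11, 29, 36, 23]
Partition 3: pivot=3 at index 1 -> [0, 3, 5, 11, 29, 36, 23]
Partition 4: pivot=23 at index 4 -> [0, 3, 5, 11, 23, 36, 29]
Partition 5: pivot=29 at index 5 -> [0, 3, 5, 11, 23, 29, 36]


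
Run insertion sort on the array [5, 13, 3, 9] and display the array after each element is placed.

First element 5 is already 'sorted'
Insert 13: shifted 0 elements -> [5, 13, 3, 9]
Insert 3: shifted 2 elements -> [3, 5, 13, 9]
Insert 9: shifted 1 elements -> [3, 5, 9, 13]


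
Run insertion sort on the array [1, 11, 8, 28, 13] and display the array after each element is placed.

First element 1 is already 'sorted'
Insert 11: shifted 0 elements -> [1, 11, 8, 28, 13]
Insert 8: shifted 1 elements -> [1, 8, 11, 28, 13]
Insert 28: shifted 0 elements -> [1, 8, 11, 28, 13]
Insert 13: shifted 1 elements -> [1, 8, 11, 13, 28]


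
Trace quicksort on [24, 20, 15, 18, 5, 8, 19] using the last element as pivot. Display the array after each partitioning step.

Partition 1: pivot=19 at index 4 -> [15, 18, 5, 8, 19, 20, 24]
Partition 2: pivot=8 at index 1 -> [5, 8, 15, 18, 19, 20, 24]
Partition 3: pivot=18 at index 3 -> [5, 8, 15, 18, 19, 20, 24]
Partition 4: pivot=24 at index 6 -> [5, 8, 15, 18, 19, 20, 24]


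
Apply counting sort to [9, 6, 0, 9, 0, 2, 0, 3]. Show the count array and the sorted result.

Count array: [3, 0, 1, 1, 0, 0, 1, 0, 0, 2]
(count[i] = number of elements equal to i)
Cumulative count: [3, 3, 4, 5, 5, 5, 6, 6, 6, 8]
Sorted: [0, 0, 0, 2, 3, 6, 9, 9]


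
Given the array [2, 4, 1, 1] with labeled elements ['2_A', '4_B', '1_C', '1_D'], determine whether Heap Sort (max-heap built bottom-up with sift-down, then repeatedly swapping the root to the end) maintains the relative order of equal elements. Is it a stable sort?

Trace Heap Sort on the labeled array (the key is the number; the letter only tracks identity):
  Build max-heap: [4_B, 2_A, 1_C, 1_D]
  Swap root 4_B to index 3, re-heapify first 3 -> [2_A, 1_D, 1_C, 4_B]
  Swap root 2_A to index 2, re-heapify first 2 -> [1_C, 1_D, 2_A, 4_B]
  Swap root 1_C to index 1, re-heapify first 1 -> [1_D, 1_C, 2_A, 4_B]
Final order: [1_D, 1_C, 2_A, 4_B]
Equal keys:
  value 1: originally 1_C, 1_D; after sorting 1_D, 1_C -> order changed
Equal keys were reordered, so Heap Sort is not stable: heap construction and root-to-end swaps move elements without regard to the original order of equal keys. (One such input is enough; an unstable sort may happen to preserve order on other inputs, but it gives no guarantee.)
Answer: Not stable


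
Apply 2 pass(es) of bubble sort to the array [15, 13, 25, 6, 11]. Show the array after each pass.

After pass 1: [13, 15, 6, 11, 25] (3 swaps)
After pass 2: [13, 6, 11, 15, 25] (2 swaps)
Total swaps: 5


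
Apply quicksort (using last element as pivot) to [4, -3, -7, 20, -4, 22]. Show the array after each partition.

Partition 1: pivot=22 at index 5 -> [4, -3, -7, 20, -4, 22]
Partition 2: pivot=-4 at index 1 -> [-7, -4, 4, 20, -3, 22]
Partition 3: pivot=-3 at index 2 -> [-7, -4, -3, 20, 4, 22]
Partition 4: pivot=4 at index 3 -> [-7, -4, -3, 4, 20, 22]


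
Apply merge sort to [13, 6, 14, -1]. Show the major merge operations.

Divide and conquer:
  Merge [13] + [6] -> [6, 13]
  Merge [14] + [-1] -> [-1, 14]
  Merge [6, 13] + [-1, 14] -> [-1, 6, 13, 14]


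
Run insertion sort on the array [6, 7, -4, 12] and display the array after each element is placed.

First element 6 is already 'sorted'
Insert 7: shifted 0 elements -> [6, 7, -4, 12]
Insert -4: shifted 2 elements -> [-4, 6, 7, 12]
Insert 12: shifted 0 elements -> [-4, 6, 7, 12]


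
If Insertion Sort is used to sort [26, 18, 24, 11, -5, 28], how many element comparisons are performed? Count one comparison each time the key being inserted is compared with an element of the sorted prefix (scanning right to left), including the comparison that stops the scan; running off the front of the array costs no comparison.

Insert 18: 26 > 18 (shift), reached front = 1 comparison(s) -> [18, 26, 24, 11, -5, 28]
Insert 24: 26 > 24 (shift), 18 <= 24 (stop) = 2 comparison(s) -> [18, 24, 26, 11, -5, 28]
Insert 11: 26 > 11 (shift), 24 > 11 (shift), 18 > 11 (shift), reached front = 3 comparison(s) -> [11, 18, 24, 26, -5, 28]
Insert -5: 26 > -5 (shift), 24 > -5 (shift), 18 > -5 (shift), 11 > -5 (shift), reached front = 4 comparison(s) -> [-5, 11, 18, 24, 26, 28]
Insert 28: 26 <= 28 (stop) = 1 comparison(s) -> [-5, 11, 18, 24, 26, 28]
Total comparisons: 1 + 2 + 3 + 4 + 1 = 11


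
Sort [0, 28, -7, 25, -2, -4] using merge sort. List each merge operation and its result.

Divide and conquer:
  Merge [28] + [-7] -> [-7, 28]
  Merge [0] + [-7, 28] -> [-7, 0, 28]
  Merge [-2] + [-4] -> [-4, -2]
  Merge [25] + [-4, -2] -> [-4, -2, 25]
  Merge [-7, 0, 28] + [-4, -2, 25] -> [-7, -4, -2, 0, 25, 28]


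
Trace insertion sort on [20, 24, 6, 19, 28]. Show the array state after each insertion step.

First element 20 is already 'sorted'
Insert 24: shifted 0 elements -> [20, 24, 6, 19, 28]
Insert 6: shifted 2 elements -> [6, 20, 24, 19, 28]
Insert 19: shifted 2 elements -> [6, 19, 20, 24, 28]
Insert 28: shifted 0 elements -> [6, 19, 20, 24, 28]


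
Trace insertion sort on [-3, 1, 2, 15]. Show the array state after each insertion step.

First element -3 is already 'sorted'
Insert 1: shifted 0 elements -> [-3, 1, 2, 15]
Insert 2: shifted 0 elements -> [-3, 1, 2, 15]
Insert 15: shifted 0 elements -> [-3, 1, 2, 15]


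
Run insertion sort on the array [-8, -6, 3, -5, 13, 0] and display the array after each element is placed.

First element -8 is already 'sorted'
Insert -6: shifted 0 elements -> [-8, -6, 3, -5, 13, 0]
Insert 3: shifted 0 elements -> [-8, -6, 3, -5, 13, 0]
Insert -5: shifted 1 elements -> [-8, -6, -5, 3, 13, 0]
Insert 13: shifted 0 elements -> [-8, -6, -5, 3, 13, 0]
Insert 0: shifted 2 elements -> [-8, -6, -5, 0, 3, 13]


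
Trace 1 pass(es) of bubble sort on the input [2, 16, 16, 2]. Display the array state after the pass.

After pass 1: [2, 16, 2, 16] (1 swaps)
Total swaps: 1


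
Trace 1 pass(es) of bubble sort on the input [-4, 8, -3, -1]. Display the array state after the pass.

After pass 1: [-4, -3, -1, 8] (2 swaps)
Total swaps: 2


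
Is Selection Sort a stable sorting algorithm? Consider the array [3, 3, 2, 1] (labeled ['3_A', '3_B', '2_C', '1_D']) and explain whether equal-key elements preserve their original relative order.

Trace Selection Sort on the labeled array (the key is the number; the letter only tracks identity):
  Pass 1: minimum of unsorted part is 1_D at index 3; swap it with 3_A at index 0 -> [1_D, 3_B, 2_C, 3_A]
  Pass 2: minimum of unsorted part is 2_C at index 2; swap it with 3_B at index 1 -> [1_D, 2_C, 3_B, 3_A]
  Pass 3: minimum 3_B is already at index 2; no swap -> [1_D, 2_C, 3_B, 3_A]
Final order: [1_D, 2_C, 3_B, 3_A]
Equal keys:
  value 3: originally 3_A, 3_B; after sorting 3_B, 3_A -> order changed
Equal keys were reordered, so Selection Sort is not stable: the long-range swap that moves the minimum into place can carry an element past an equal key. (One such input is enough; an unstable sort may happen to preserve order on other inputs, but it gives no guarantee.)
Answer: Not stable


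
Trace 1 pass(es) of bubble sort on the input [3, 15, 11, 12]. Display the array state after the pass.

After pass 1: [3, 11, 12, 15] (2 swaps)
Total swaps: 2


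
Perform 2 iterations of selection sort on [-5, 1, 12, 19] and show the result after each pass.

Pass 1: Select minimum -5 at index 0, swap -> [-5, 1, 12, 19]
Pass 2: Select minimum 1 at index 1, swap -> [-5, 1, 12, 19]


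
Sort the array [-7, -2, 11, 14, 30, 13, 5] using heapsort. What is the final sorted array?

Build heap: [30, 14, 13, -7, -2, 11, 5]
Extract 30: [14, 5, 13, -7, -2, 11, 30]
Extract 14: [13, 5, 11, -7, -2, 14, 30]
Extract 13: [11, 5, -2, -7, 13, 14, 30]
Extract 11: [5, -7, -2, 11, 13, 14, 30]
Extract 5: [-2, -7, 5, 11, 13, 14, 30]
Extract -2: [-7, -2, 5, 11, 13, 14, 30]


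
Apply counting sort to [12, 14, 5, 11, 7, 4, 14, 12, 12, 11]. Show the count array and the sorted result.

Count array: [0, 0, 0, 0, 1, 1, 0, 1, 0, 0, 0, 2, 3, 0, 2]
(count[i] = number of elements equal to i)
Cumulative count: [0, 0, 0, 0, 1, 2, 2, 3, 3, 3, 3, 5, 8, 8, 10]
Sorted: [4, 5, 7, 11, 11, 12, 12, 12, 14, 14]


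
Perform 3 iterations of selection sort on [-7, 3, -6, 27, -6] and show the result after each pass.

Pass 1: Select minimum -7 at index 0, swap -> [-7, 3, -6, 27, -6]
Pass 2: Select minimum -6 at index 2, swap -> [-7, -6, 3, 27, -6]
Pass 3: Select minimum -6 at index 4, swap -> [-7, -6, -6, 27, 3]


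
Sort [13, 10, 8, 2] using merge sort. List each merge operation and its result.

Divide and conquer:
  Merge [13] + [10] -> [10, 13]
  Merge [8] + [2] -> [2, 8]
  Merge [10, 13] + [2, 8] -> [2, 8, 10, 13]


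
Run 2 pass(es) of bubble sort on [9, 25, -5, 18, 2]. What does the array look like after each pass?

After pass 1: [9, -5, 18, 2, 25] (3 swaps)
After pass 2: [-5, 9, 2, 18, 25] (2 swaps)
Total swaps: 5


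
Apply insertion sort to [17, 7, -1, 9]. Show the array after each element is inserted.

First element 17 is already 'sorted'
Insert 7: shifted 1 elements -> [7, 17, -1, 9]
Insert -1: shifted 2 elements -> [-1, 7, 17, 9]
Insert 9: shifted 1 elements -> [-1, 7, 9, 17]


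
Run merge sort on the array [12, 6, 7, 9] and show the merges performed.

Divide and conquer:
  Merge [12] + [6] -> [6, 12]
  Merge [7] + [9] -> [7, 9]
  Merge [6, 12] + [7, 9] -> [6, 7, 9, 12]


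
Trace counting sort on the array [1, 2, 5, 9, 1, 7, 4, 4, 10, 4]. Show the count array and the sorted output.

Count array: [0, 2, 1, 0, 3, 1, 0, 1, 0, 1, 1]
(count[i] = number of elements equal to i)
Cumulative count: [0, 2, 3, 3, 6, 7, 7, 8, 8, 9, 10]
Sorted: [1, 1, 2, 4, 4, 4, 5, 7, 9, 10]


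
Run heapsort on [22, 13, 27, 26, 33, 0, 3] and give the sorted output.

Build heap: [33, 26, 27, 22, 13, 0, 3]
Extract 33: [27, 26, 3, 22, 13, 0, 33]
Extract 27: [26, 22, 3, 0, 13, 27, 33]
Extract 26: [22, 13, 3, 0, 26, 27, 33]
Extract 22: [13, 0, 3, 22, 26, 27, 33]
Extract 13: [3, 0, 13, 22, 26, 27, 33]
Extract 3: [0, 3, 13, 22, 26, 27, 33]


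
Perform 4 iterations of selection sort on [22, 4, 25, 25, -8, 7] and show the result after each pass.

Pass 1: Select minimum -8 at index 4, swap -> [-8, 4, 25, 25, 22, 7]
Pass 2: Select minimum 4 at index 1, swap -> [-8, 4, 25, 25, 22, 7]
Pass 3: Select minimum 7 at index 5, swap -> [-8, 4, 7, 25, 22, 25]
Pass 4: Select minimum 22 at index 4, swap -> [-8, 4, 7, 22, 25, 25]


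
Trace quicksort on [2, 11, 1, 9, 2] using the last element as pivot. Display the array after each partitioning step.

Partition 1: pivot=2 at index 2 -> [2, 1, 2, 9, 11]
Partition 2: pivot=1 at index 0 -> [1, 2, 2, 9, 11]
Partition 3: pivot=11 at index 4 -> [1, 2, 2, 9, 11]


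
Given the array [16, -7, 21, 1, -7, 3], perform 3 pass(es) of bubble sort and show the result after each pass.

After pass 1: [-7, 16, 1, -7, 3, 21] (4 swaps)
After pass 2: [-7, 1, -7, 3, 16, 21] (3 swaps)
After pass 3: [-7, -7, 1, 3, 16, 21] (1 swaps)
Total swaps: 8


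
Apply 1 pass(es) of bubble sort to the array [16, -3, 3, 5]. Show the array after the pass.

After pass 1: [-3, 3, 5, 16] (3 swaps)
Total swaps: 3


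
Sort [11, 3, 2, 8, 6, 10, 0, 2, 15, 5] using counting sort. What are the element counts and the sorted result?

Count array: [1, 0, 2, 1, 0, 1, 1, 0, 1, 0, 1, 1, 0, 0, 0, 1]
(count[i] = number of elements equal to i)
Cumulative count: [1, 1, 3, 4, 4, 5, 6, 6, 7, 7, 8, 9, 9, 9, 9, 10]
Sorted: [0, 2, 2, 3, 5, 6, 8, 10, 11, 15]


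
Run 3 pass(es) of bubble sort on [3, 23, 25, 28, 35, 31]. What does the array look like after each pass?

After pass 1: [3, 23, 25, 28, 31, 35] (1 swaps)
After pass 2: [3, 23, 25, 28, 31, 35] (0 swaps)
After pass 3: [3, 23, 25, 28, 31, 35] (0 swaps)
Total swaps: 1


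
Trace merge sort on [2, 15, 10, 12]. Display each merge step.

Divide and conquer:
  Merge [2] + [15] -> [2, 15]
  Merge [10] + [12] -> [10, 12]
  Merge [2, 15] + [10, 12] -> [2, 10, 12, 15]


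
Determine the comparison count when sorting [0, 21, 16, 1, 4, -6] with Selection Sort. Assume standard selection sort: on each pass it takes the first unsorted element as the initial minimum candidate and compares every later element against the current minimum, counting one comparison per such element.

Pass 1: scan indices 1..5 for the minimum = 5 comparison(s); min is -6, place at index 0 -> [-6, 21, 16, 1, 4, 0]
Pass 2: scan indices 2..5 for the minimum = 4 comparison(s); min is 0, place at index 1 -> [-6, 0, 16, 1, 4, 21]
Pass 3: scan indices 3..5 for the minimum = 3 comparison(s); min is 1, place at index 2 -> [-6, 0, 1, 16, 4, 21]
Pass 4: scan indices 4..5 for the minimum = 2 comparison(s); min is 4, place at index 3 -> [-6, 0, 1, 4, 16, 21]
Pass 5: scan indices 5..5 for the minimum = 1 comparison(s); min is 16, place at index 4 -> [-6, 0, 1, 4, 16, 21]
Selection sort always scans the whole unsorted suffix, so the count is (n-1) + (n-2) + ... + 1 = n(n-1)/2 = 6*5/2 = 15 regardless of the input order.
Total comparisons: 5 + 4 + 3 + 2 + 1 = 15


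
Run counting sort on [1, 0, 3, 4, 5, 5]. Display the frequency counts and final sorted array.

Count array: [1, 1, 0, 1, 1, 2]
(count[i] = number of elements equal to i)
Cumulative count: [1, 2, 2, 3, 4, 6]
Sorted: [0, 1, 3, 4, 5, 5]


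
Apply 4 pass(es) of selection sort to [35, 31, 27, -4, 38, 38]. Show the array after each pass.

Pass 1: Select minimum -4 at index 3, swap -> [-4, 31, 27, 35, 38, 38]
Pass 2: Select minimum 27 at index 2, swap -> [-4, 27, 31, 35, 38, 38]
Pass 3: Select minimum 31 at index 2, swap -> [-4, 27, 31, 35, 38, 38]
Pass 4: Select minimum 35 at index 3, swap -> [-4, 27, 31, 35, 38, 38]


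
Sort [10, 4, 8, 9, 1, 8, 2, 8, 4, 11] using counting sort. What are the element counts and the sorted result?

Count array: [0, 1, 1, 0, 2, 0, 0, 0, 3, 1, 1, 1]
(count[i] = number of elements equal to i)
Cumulative count: [0, 1, 2, 2, 4, 4, 4, 4, 7, 8, 9, 10]
Sorted: [1, 2, 4, 4, 8, 8, 8, 9, 10, 11]


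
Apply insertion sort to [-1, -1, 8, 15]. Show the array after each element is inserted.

First element -1 is already 'sorted'
Insert -1: shifted 0 elements -> [-1, -1, 8, 15]
Insert 8: shifted 0 elements -> [-1, -1, 8, 15]
Insert 15: shifted 0 elements -> [-1, -1, 8, 15]


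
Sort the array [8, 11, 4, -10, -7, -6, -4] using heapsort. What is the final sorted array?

Build heap: [11, 8, 4, -10, -7, -6, -4]
Extract 11: [8, -4, 4, -10, -7, -6, 11]
Extract 8: [4, -4, -6, -10, -7, 8, 11]
Extract 4: [-4, -7, -6, -10, 4, 8, 11]
Extract -4: [-6, -7, -10, -4, 4, 8, 11]
Extract -6: [-7, -10, -6, -4, 4, 8, 11]
Extract -7: [-10, -7, -6, -4, 4, 8, 11]


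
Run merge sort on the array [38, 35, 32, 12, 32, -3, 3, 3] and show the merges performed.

Divide and conquer:
  Merge [38] + [35] -> [35, 38]
  Merge [32] + [12] -> [12, 32]
  Merge [35, 38] + [12, 32] -> [12, 32, 35, 38]
  Merge [32] + [-3] -> [-3, 32]
  Merge [3] + [3] -> [3, 3]
  Merge [-3, 32] + [3, 3] -> [-3, 3, 3, 32]
  Merge [12, 32, 35, 38] + [-3, 3, 3, 32] -> [-3, 3, 3, 12, 32, 32, 35, 38]


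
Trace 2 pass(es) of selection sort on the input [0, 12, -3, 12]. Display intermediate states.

Pass 1: Select minimum -3 at index 2, swap -> [-3, 12, 0, 12]
Pass 2: Select minimum 0 at index 2, swap -> [-3, 0, 12, 12]


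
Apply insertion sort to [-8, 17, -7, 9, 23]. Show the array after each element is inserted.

First element -8 is already 'sorted'
Insert 17: shifted 0 elements -> [-8, 17, -7, 9, 23]
Insert -7: shifted 1 elements -> [-8, -7, 17, 9, 23]
Insert 9: shifted 1 elements -> [-8, -7, 9, 17, 23]
Insert 23: shifted 0 elements -> [-8, -7, 9, 17, 23]


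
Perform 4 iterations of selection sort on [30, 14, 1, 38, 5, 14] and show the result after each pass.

Pass 1: Select minimum 1 at index 2, swap -> [1, 14, 30, 38, 5, 14]
Pass 2: Select minimum 5 at index 4, swap -> [1, 5, 30, 38, 14, 14]
Pass 3: Select minimum 14 at index 4, swap -> [1, 5, 14, 38, 30, 14]
Pass 4: Select minimum 14 at index 5, swap -> [1, 5, 14, 14, 30, 38]


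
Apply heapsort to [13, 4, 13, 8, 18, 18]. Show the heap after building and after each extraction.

Build heap: [18, 13, 18, 8, 4, 13]
Extract 18: [18, 13, 13, 8, 4, 18]
Extract 18: [13, 8, 13, 4, 18, 18]
Extract 13: [13, 8, 4, 13, 18, 18]
Extract 13: [8, 4, 13, 13, 18, 18]
Extract 8: [4, 8, 13, 13, 18, 18]


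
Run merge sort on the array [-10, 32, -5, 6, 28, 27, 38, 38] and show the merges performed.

Divide and conquer:
  Merge [-10] + [32] -> [-10, 32]
  Merge [-5] + [6] -> [-5, 6]
  Merge [-10, 32] + [-5, 6] -> [-10, -5, 6, 32]
  Merge [28] + [27] -> [27, 28]
  Merge [38] + [38] -> [38, 38]
  Merge [27, 28] + [38, 38] -> [27, 28, 38, 38]
  Merge [-10, -5, 6, 32] + [27, 28, 38, 38] -> [-10, -5, 6, 27, 28, 32, 38, 38]


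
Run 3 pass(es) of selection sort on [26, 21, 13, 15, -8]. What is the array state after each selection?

Pass 1: Select minimum -8 at index 4, swap -> [-8, 21, 13, 15, 26]
Pass 2: Select minimum 13 at index 2, swap -> [-8, 13, 21, 15, 26]
Pass 3: Select minimum 15 at index 3, swap -> [-8, 13, 15, 21, 26]


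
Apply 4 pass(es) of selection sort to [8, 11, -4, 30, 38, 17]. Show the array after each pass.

Pass 1: Select minimum -4 at index 2, swap -> [-4, 11, 8, 30, 38, 17]
Pass 2: Select minimum 8 at index 2, swap -> [-4, 8, 11, 30, 38, 17]
Pass 3: Select minimum 11 at index 2, swap -> [-4, 8, 11, 30, 38, 17]
Pass 4: Select minimum 17 at index 5, swap -> [-4, 8, 11, 17, 38, 30]


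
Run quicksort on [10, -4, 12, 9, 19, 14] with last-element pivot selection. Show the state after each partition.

Partition 1: pivot=14 at index 4 -> [10, -4, 12, 9, 14, 19]
Partition 2: pivot=9 at index 1 -> [-4, 9, 12, 10, 14, 19]
Partition 3: pivot=10 at index 2 -> [-4, 9, 10, 12, 14, 19]


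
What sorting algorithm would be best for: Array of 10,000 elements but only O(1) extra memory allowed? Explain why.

Best choice: Heapsort
Reason: Heapsort rearranges the array in place using O(1) auxiliary space and still guarantees O(n log n) time; quicksort partitions in place but needs Theta(log n) stack space for recursion (O(n) in the worst case), and mergesort requires O(n) auxiliary space


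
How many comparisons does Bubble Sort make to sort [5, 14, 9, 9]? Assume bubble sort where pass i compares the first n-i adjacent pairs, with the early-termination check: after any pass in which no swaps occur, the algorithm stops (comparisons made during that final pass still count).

Pass 1: compare adjacent pairs (0,1)..(2,3) = 3 comparison(s), 2 swap(s) -> [5, 9, 9, 14]
Pass 2: compare adjacent pairs (0,1)..(1,2) = 2 comparison(s), 0 swap(s) -> [5, 9, 9, 14]
No swaps in this pass, so bubble sort stops here.
Total comparisons: 3 + 2 = 5


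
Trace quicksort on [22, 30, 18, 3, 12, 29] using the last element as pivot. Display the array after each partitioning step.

Partition 1: pivot=29 at index 4 -> [22, 18, 3, 12, 29, 30]
Partition 2: pivot=12 at index 1 -> [3, 12, 22, 18, 29, 30]
Partition 3: pivot=18 at index 2 -> [3, 12, 18, 22, 29, 30]


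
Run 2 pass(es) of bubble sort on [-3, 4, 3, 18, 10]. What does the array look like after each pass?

After pass 1: [-3, 3, 4, 10, 18] (2 swaps)
After pass 2: [-3, 3, 4, 10, 18] (0 swaps)
Total swaps: 2


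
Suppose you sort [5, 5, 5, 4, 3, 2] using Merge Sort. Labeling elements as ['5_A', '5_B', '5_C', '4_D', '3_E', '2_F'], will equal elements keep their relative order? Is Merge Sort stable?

Trace Merge Sort on the labeled array (the key is the number; the letter only tracks identity):
  Merge [5_B] + [5_C] -> [5_B, 5_C]
  Merge [5_A] + [5_B, 5_C] -> [5_A, 5_B, 5_C]
  Merge [3_E] + [2_F] -> [2_F, 3_E]
  Merge [4_D] + [2_F, 3_E] -> [2_F, 3_E, 4_D]
  Merge [5_A, 5_B, 5_C] + [2_F, 3_E, 4_D] -> [2_F, 3_E, 4_D, 5_A, 5_B, 5_C]
Final order: [2_F, 3_E, 4_D, 5_A, 5_B, 5_C]
Equal keys:
  value 5: originally 5_A, 5_B, 5_C; after sorting 5_A, 5_B, 5_C -> order preserved
All equal keys kept their original relative order. Merge Sort is stable: when the heads of the two halves are equal the merge takes from the left half first.
Answer: Stable


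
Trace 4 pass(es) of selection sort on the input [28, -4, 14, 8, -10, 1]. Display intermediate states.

Pass 1: Select minimum -10 at index 4, swap -> [-10, -4, 14, 8, 28, 1]
Pass 2: Select minimum -4 at index 1, swap -> [-10, -4, 14, 8, 28, 1]
Pass 3: Select minimum 1 at index 5, swap -> [-10, -4, 1, 8, 28, 14]
Pass 4: Select minimum 8 at index 3, swap -> [-10, -4, 1, 8, 28, 14]


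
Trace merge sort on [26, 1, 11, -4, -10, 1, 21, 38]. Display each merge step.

Divide and conquer:
  Merge [26] + [1] -> [1, 26]
  Merge [11] + [-4] -> [-4, 11]
  Merge [1, 26] + [-4, 11] -> [-4, 1, 11, 26]
  Merge [-10] + [1] -> [-10, 1]
  Merge [21] + [38] -> [21, 38]
  Merge [-10, 1] + [21, 38] -> [-10, 1, 21, 38]
  Merge [-4, 1, 11, 26] + [-10, 1, 21, 38] -> [-10, -4, 1, 1, 11, 21, 26, 38]


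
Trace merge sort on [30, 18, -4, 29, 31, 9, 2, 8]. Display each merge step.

Divide and conquer:
  Merge [30] + [18] -> [18, 30]
  Merge [-4] + [29] -> [-4, 29]
  Merge [18, 30] + [-4, 29] -> [-4, 18, 29, 30]
  Merge [31] + [9] -> [9, 31]
  Merge [2] + [8] -> [2, 8]
  Merge [9, 31] + [2, 8] -> [2, 8, 9, 31]
  Merge [-4, 18, 29, 30] + [2, 8, 9, 31] -> [-4, 2, 8, 9, 18, 29, 30, 31]


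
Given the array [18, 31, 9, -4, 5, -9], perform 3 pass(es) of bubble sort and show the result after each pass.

After pass 1: [18, 9, -4, 5, -9, 31] (4 swaps)
After pass 2: [9, -4, 5, -9, 18, 31] (4 swaps)
After pass 3: [-4, 5, -9, 9, 18, 31] (3 swaps)
Total swaps: 11


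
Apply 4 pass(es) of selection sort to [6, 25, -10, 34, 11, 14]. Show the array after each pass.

Pass 1: Select minimum -10 at index 2, swap -> [-10, 25, 6, 34, 11, 14]
Pass 2: Select minimum 6 at index 2, swap -> [-10, 6, 25, 34, 11, 14]
Pass 3: Select minimum 11 at index 4, swap -> [-10, 6, 11, 34, 25, 14]
Pass 4: Select minimum 14 at index 5, swap -> [-10, 6, 11, 14, 25, 34]


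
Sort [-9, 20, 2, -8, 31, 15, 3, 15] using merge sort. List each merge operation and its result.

Divide and conquer:
  Merge [-9] + [20] -> [-9, 20]
  Merge [2] + [-8] -> [-8, 2]
  Merge [-9, 20] + [-8, 2] -> [-9, -8, 2, 20]
  Merge [31] + [15] -> [15, 31]
  Merge [3] + [15] -> [3, 15]
  Merge [15, 31] + [3, 15] -> [3, 15, 15, 31]
  Merge [-9, -8, 2, 20] + [3, 15, 15, 31] -> [-9, -8, 2, 3, 15, 15, 20, 31]


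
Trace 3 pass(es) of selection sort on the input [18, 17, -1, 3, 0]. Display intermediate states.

Pass 1: Select minimum -1 at index 2, swap -> [-1, 17, 18, 3, 0]
Pass 2: Select minimum 0 at index 4, swap -> [-1, 0, 18, 3, 17]
Pass 3: Select minimum 3 at index 3, swap -> [-1, 0, 3, 18, 17]


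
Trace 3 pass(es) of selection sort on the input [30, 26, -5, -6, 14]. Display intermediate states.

Pass 1: Select minimum -6 at index 3, swap -> [-6, 26, -5, 30, 14]
Pass 2: Select minimum -5 at index 2, swap -> [-6, -5, 26, 30, 14]
Pass 3: Select minimum 14 at index 4, swap -> [-6, -5, 14, 30, 26]


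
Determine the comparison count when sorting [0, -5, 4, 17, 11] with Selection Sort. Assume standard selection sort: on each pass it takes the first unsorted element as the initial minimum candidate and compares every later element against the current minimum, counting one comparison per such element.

Pass 1: scan indices 1..4 for the minimum = 4 comparison(s); min is -5, place at index 0 -> [-5, 0, 4, 17, 11]
Pass 2: scan indices 2..4 for the minimum = 3 comparison(s); min is 0, place at index 1 -> [-5, 0, 4, 17, 11]
Pass 3: scan indices 3..4 for the minimum = 2 comparison(s); min is 4, place at index 2 -> [-5, 0, 4, 17, 11]
Pass 4: scan indices 4..4 for the minimum = 1 comparison(s); min is 11, place at index 3 -> [-5, 0, 4, 11, 17]
Selection sort always scans the whole unsorted suffix, so the count is (n-1) + (n-2) + ... + 1 = n(n-1)/2 = 5*4/2 = 10 regardless of the input order.
Total comparisons: 4 + 3 + 2 + 1 = 10


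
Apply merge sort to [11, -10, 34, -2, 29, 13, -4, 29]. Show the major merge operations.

Divide and conquer:
  Merge [11] + [-10] -> [-10, 11]
  Merge [34] + [-2] -> [-2, 34]
  Merge [-10, 11] + [-2, 34] -> [-10, -2, 11, 34]
  Merge [29] + [13] -> [13, 29]
  Merge [-4] + [29] -> [-4, 29]
  Merge [13, 29] + [-4, 29] -> [-4, 13, 29, 29]
  Merge [-10, -2, 11, 34] + [-4, 13, 29, 29] -> [-10, -4, -2, 11, 13, 29, 29, 34]


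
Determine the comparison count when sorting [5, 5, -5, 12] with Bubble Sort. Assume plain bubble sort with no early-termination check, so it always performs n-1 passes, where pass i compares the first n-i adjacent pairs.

Pass 1: compare adjacent pairs (0,1)..(2,3) = 3 comparison(s), 1 swap(s) -> [5, -5, 5, 12]
Pass 2: compare adjacent pairs (0,1)..(1,2) = 2 comparison(s), 1 swap(s) -> [-5, 5, 5, 12]
Pass 3: compare adjacent pairs (0,1)..(0,1) = 1 comparison(s), 0 swap(s) -> [-5, 5, 5, 12]
Total comparisons: 3 + 2 + 1 = 6


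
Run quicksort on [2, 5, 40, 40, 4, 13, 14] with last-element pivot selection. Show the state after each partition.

Partition 1: pivot=14 at index 4 -> [2, 5, 4, 13, 14, 40, 40]
Partition 2: pivot=13 at index 3 -> [2, 5, 4, 13, 14, 40, 40]
Partition 3: pivot=4 at index 1 -> [2, 4, 5, 13, 14, 40, 40]
Partition 4: pivot=40 at index 6 -> [2, 4, 5, 13, 14, 40, 40]


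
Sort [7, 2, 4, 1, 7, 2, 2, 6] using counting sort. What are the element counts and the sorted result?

Count array: [0, 1, 3, 0, 1, 0, 1, 2]
(count[i] = number of elements equal to i)
Cumulative count: [0, 1, 4, 4, 5, 5, 6, 8]
Sorted: [1, 2, 2, 2, 4, 6, 7, 7]


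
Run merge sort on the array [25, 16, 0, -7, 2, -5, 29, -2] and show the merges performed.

Divide and conquer:
  Merge [25] + [16] -> [16, 25]
  Merge [0] + [-7] -> [-7, 0]
  Merge [16, 25] + [-7, 0] -> [-7, 0, 16, 25]
  Merge [2] + [-5] -> [-5, 2]
  Merge [29] + [-2] -> [-2, 29]
  Merge [-5, 2] + [-2, 29] -> [-5, -2, 2, 29]
  Merge [-7, 0, 16, 25] + [-5, -2, 2, 29] -> [-7, -5, -2, 0, 2, 16, 25, 29]


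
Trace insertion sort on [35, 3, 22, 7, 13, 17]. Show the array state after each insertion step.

First element 35 is already 'sorted'
Insert 3: shifted 1 elements -> [3, 35, 22, 7, 13, 17]
Insert 22: shifted 1 elements -> [3, 22, 35, 7, 13, 17]
Insert 7: shifted 2 elements -> [3, 7, 22, 35, 13, 17]
Insert 13: shifted 2 elements -> [3, 7, 13, 22, 35, 17]
Insert 17: shifted 2 elements -> [3, 7, 13, 17, 22, 35]


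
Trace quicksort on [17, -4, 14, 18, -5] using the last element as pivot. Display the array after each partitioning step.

Partition 1: pivot=-5 at index 0 -> [-5, -4, 14, 18, 17]
Partition 2: pivot=17 at index 3 -> [-5, -4, 14, 17, 18]
Partition 3: pivot=14 at index 2 -> [-5, -4, 14, 17, 18]


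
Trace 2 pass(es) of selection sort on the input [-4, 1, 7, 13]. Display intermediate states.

Pass 1: Select minimum -4 at index 0, swap -> [-4, 1, 7, 13]
Pass 2: Select minimum 1 at index 1, swap -> [-4, 1, 7, 13]


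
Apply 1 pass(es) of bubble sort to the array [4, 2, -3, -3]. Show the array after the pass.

After pass 1: [2, -3, -3, 4] (3 swaps)
Total swaps: 3


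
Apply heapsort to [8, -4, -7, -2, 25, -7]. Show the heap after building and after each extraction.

Build heap: [25, 8, -7, -2, -4, -7]
Extract 25: [8, -2, -7, -7, -4, 25]
Extract 8: [-2, -4, -7, -7, 8, 25]
Extract -2: [-4, -7, -7, -2, 8, 25]
Extract -4: [-7, -7, -4, -2, 8, 25]
Extract -7: [-7, -7, -4, -2, 8, 25]


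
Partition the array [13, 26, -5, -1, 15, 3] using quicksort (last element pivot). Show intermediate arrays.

Partition 1: pivot=3 at index 2 -> [-5, -1, 3, 26, 15, 13]
Partition 2: pivot=-1 at index 1 -> [-5, -1, 3, 26, 15, 13]
Partition 3: pivot=13 at index 3 -> [-5, -1, 3, 13, 15, 26]
Partition 4: pivot=26 at index 5 -> [-5, -1, 3, 13, 15, 26]


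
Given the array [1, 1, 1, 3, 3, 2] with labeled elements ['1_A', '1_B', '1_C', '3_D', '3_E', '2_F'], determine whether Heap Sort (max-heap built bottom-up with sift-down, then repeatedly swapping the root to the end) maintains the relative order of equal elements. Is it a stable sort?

Trace Heap Sort on the labeled array (the key is the number; the letter only tracks identity):
  Build max-heap: [3_D, 3_E, 2_F, 1_B, 1_A, 1_C]
  Swap root 3_D to index 5, re-heapify first 5 -> [3_E, 1_C, 2_F, 1_B, 1_A, 3_D]
  Swap root 3_E to index 4, re-heapify first 4 -> [2_F, 1_C, 1_A, 1_B, 3_E, 3_D]
  Swap root 2_F to index 3, re-heapify first 3 -> [1_B, 1_C, 1_A, 2_F, 3_E, 3_D]
  Swap root 1_B to index 2, re-heapify first 2 -> [1_A, 1_C, 1_B, 2_F, 3_E, 3_D]
  Swap root 1_A to index 1, re-heapify first 1 -> [1_C, 1_A, 1_B, 2_F, 3_E, 3_D]
Final order: [1_C, 1_A, 1_B, 2_F, 3_E, 3_D]
Equal keys:
  value 1: originally 1_A, 1_B, 1_C; after sorting 1_C, 1_A, 1_B -> order changed
  value 3: originally 3_D, 3_E; after sorting 3_E, 3_D -> order changed
Equal keys were reordered, so Heap Sort is not stable: heap construction and root-to-end swaps move elements without regard to the original order of equal keys. (One such input is enough; an unstable sort may happen to preserve order on other inputs, but it gives no guarantee.)
Answer: Not stable
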